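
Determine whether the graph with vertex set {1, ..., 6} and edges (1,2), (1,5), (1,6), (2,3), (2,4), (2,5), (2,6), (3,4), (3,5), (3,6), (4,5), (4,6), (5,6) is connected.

Step 1: Build adjacency list from edges:
  1: 2, 5, 6
  2: 1, 3, 4, 5, 6
  3: 2, 4, 5, 6
  4: 2, 3, 5, 6
  5: 1, 2, 3, 4, 6
  6: 1, 2, 3, 4, 5

Step 2: Run BFS/DFS from vertex 1:
  Visited: {1, 2, 5, 6, 3, 4}
  Reached 6 of 6 vertices

Step 3: All 6 vertices reached from vertex 1, so the graph is connected.
Answer: Yes, the graph is connected.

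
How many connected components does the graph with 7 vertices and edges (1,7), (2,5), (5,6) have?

Step 1: Build adjacency list from edges:
  1: 7
  2: 5
  3: (none)
  4: (none)
  5: 2, 6
  6: 5
  7: 1

Step 2: Run BFS/DFS from vertex 1:
  Visited: {1, 7}
  Reached 2 of 7 vertices

Step 3: Only 2 of 7 vertices reached. Graph is disconnected.
Connected components: {1, 7}, {2, 5, 6}, {3}, {4}
Number of connected components: 4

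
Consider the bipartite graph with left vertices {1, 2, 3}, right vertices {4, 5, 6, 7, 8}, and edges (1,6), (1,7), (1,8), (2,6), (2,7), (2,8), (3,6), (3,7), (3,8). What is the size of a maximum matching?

Step 1: List the neighbors of each left vertex:
  1: 6, 7, 8
  2: 6, 7, 8
  3: 6, 7, 8

Step 2: Greedily match left vertices, then look for augmenting paths:
  Match 1 -- 6
  Match 2 -- 7
  Match 3 -- 8
  No augmenting path remains.

Step 3: Verify this is maximum:
  Matching size 3 = min(|L|, |R|) = min(3, 5), which is an upper bound, so this matching is maximum.

Maximum matching: {(1,6), (2,7), (3,8)}
Size: 3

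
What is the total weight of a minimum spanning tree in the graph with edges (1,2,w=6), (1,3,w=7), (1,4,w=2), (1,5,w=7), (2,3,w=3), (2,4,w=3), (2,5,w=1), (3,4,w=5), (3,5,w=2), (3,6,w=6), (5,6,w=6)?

Apply Kruskal's algorithm (sort edges by weight, add if no cycle):

Sorted edges by weight:
  (2,5) w=1
  (1,4) w=2
  (3,5) w=2
  (2,3) w=3
  (2,4) w=3
  (3,4) w=5
  (1,2) w=6
  (3,6) w=6
  (5,6) w=6
  (1,5) w=7
  (1,3) w=7

Add edge (2,5) w=1 -- no cycle. Running total: 1
Add edge (1,4) w=2 -- no cycle. Running total: 3
Add edge (3,5) w=2 -- no cycle. Running total: 5
Skip edge (2,3) w=3 -- would create cycle
Add edge (2,4) w=3 -- no cycle. Running total: 8
Skip edge (3,4) w=5 -- would create cycle
Skip edge (1,2) w=6 -- would create cycle
Add edge (3,6) w=6 -- no cycle. Running total: 14

MST edges: (2,5,w=1), (1,4,w=2), (3,5,w=2), (2,4,w=3), (3,6,w=6)
Total MST weight: 1 + 2 + 2 + 3 + 6 = 14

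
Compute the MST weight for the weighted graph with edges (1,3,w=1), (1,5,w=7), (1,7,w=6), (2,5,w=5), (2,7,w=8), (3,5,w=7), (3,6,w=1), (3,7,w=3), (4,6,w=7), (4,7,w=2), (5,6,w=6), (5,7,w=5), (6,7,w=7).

Apply Kruskal's algorithm (sort edges by weight, add if no cycle):

Sorted edges by weight:
  (1,3) w=1
  (3,6) w=1
  (4,7) w=2
  (3,7) w=3
  (2,5) w=5
  (5,7) w=5
  (1,7) w=6
  (5,6) w=6
  (1,5) w=7
  (3,5) w=7
  (4,6) w=7
  (6,7) w=7
  (2,7) w=8

Add edge (1,3) w=1 -- no cycle. Running total: 1
Add edge (3,6) w=1 -- no cycle. Running total: 2
Add edge (4,7) w=2 -- no cycle. Running total: 4
Add edge (3,7) w=3 -- no cycle. Running total: 7
Add edge (2,5) w=5 -- no cycle. Running total: 12
Add edge (5,7) w=5 -- no cycle. Running total: 17

MST edges: (1,3,w=1), (3,6,w=1), (4,7,w=2), (3,7,w=3), (2,5,w=5), (5,7,w=5)
Total MST weight: 1 + 1 + 2 + 3 + 5 + 5 = 17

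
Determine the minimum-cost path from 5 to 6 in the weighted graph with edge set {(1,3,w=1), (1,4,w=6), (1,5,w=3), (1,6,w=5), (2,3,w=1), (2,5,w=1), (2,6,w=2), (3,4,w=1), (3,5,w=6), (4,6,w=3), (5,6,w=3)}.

Step 1: Build adjacency list with weights:
  1: 3(w=1), 4(w=6), 5(w=3), 6(w=5)
  2: 3(w=1), 5(w=1), 6(w=2)
  3: 1(w=1), 2(w=1), 4(w=1), 5(w=6)
  4: 1(w=6), 3(w=1), 6(w=3)
  5: 1(w=3), 2(w=1), 3(w=6), 6(w=3)
  6: 1(w=5), 2(w=2), 4(w=3), 5(w=3)

Step 2: Apply Dijkstra's algorithm from vertex 5:
  Visit vertex 5 (distance=0)
    Update dist[1] = 3
    Update dist[2] = 1
    Update dist[3] = 6
    Update dist[6] = 3
  Visit vertex 2 (distance=1)
    Update dist[3] = 2
  Visit vertex 3 (distance=2)
    Update dist[4] = 3
  Visit vertex 1 (distance=3)
  Visit vertex 4 (distance=3)
  Visit vertex 6 (distance=3)

Step 3: Shortest path: 5 -> 6
Total weight: 3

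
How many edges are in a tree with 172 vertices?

A tree on n vertices always has exactly n - 1 edges.
For n = 172: edges = 172 - 1 = 171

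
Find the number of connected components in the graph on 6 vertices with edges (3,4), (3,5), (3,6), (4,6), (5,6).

Step 1: Build adjacency list from edges:
  1: (none)
  2: (none)
  3: 4, 5, 6
  4: 3, 6
  5: 3, 6
  6: 3, 4, 5

Step 2: Run BFS/DFS from vertex 1:
  Visited: {1}
  Reached 1 of 6 vertices

Step 3: Only 1 of 6 vertices reached. Graph is disconnected.
Connected components: {1}, {2}, {3, 4, 5, 6}
Number of connected components: 3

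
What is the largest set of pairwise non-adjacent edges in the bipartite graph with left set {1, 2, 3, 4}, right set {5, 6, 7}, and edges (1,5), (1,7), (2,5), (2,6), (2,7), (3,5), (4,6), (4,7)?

Step 1: List the neighbors of each left vertex:
  1: 5, 7
  2: 5, 6, 7
  3: 5
  4: 6, 7

Step 2: Greedily match left vertices, then look for augmenting paths:
  Match 1 -- 5
  Match 2 -- 6
  Match 4 -- 7
  No augmenting path remains.

Step 3: Verify this is maximum:
  Matching size 3 = min(|L|, |R|) = min(4, 3), which is an upper bound, so this matching is maximum.

Maximum matching: {(1,5), (2,6), (4,7)}
Size: 3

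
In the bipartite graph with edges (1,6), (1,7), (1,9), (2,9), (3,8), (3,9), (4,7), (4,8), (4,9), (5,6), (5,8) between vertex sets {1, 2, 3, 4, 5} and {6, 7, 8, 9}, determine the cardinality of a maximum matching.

Step 1: List the neighbors of each left vertex:
  1: 6, 7, 9
  2: 9
  3: 8, 9
  4: 7, 8, 9
  5: 6, 8

Step 2: Greedily match left vertices, then look for augmenting paths:
  Match 1 -- 6
  Match 2 -- 9
  Match 3 -- 8
  Match 4 -- 7
  No augmenting path remains.

Step 3: Verify this is maximum:
  Matching size 4 = min(|L|, |R|) = min(5, 4), which is an upper bound, so this matching is maximum.

Maximum matching: {(1,6), (2,9), (3,8), (4,7)}
Size: 4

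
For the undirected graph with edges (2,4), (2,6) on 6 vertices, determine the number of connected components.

Step 1: Build adjacency list from edges:
  1: (none)
  2: 4, 6
  3: (none)
  4: 2
  5: (none)
  6: 2

Step 2: Run BFS/DFS from vertex 1:
  Visited: {1}
  Reached 1 of 6 vertices

Step 3: Only 1 of 6 vertices reached. Graph is disconnected.
Connected components: {1}, {2, 4, 6}, {3}, {5}
Number of connected components: 4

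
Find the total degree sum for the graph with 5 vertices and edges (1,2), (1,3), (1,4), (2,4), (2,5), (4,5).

Step 1: Count edges incident to each vertex:
  deg(1) = 3 (neighbors: 2, 3, 4)
  deg(2) = 3 (neighbors: 1, 4, 5)
  deg(3) = 1 (neighbors: 1)
  deg(4) = 3 (neighbors: 1, 2, 5)
  deg(5) = 2 (neighbors: 2, 4)

Step 2: Sum all degrees:
  3 + 3 + 1 + 3 + 2 = 12

Verification: sum of degrees = 2 * |E| = 2 * 6 = 12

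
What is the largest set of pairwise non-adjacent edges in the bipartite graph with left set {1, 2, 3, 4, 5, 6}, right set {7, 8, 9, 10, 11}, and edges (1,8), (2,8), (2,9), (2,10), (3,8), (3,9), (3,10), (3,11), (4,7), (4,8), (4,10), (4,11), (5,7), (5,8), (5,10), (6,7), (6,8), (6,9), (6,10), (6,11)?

Step 1: List the neighbors of each left vertex:
  1: 8
  2: 8, 9, 10
  3: 8, 9, 10, 11
  4: 7, 8, 10, 11
  5: 7, 8, 10
  6: 7, 8, 9, 10, 11

Step 2: Greedily match left vertices, then look for augmenting paths:
  Match 1 -- 8
  Match 2 -- 9
  Match 3 -- 10
  Match 4 -- 7
  Match 6 -- 11
  No augmenting path remains.

Step 3: Verify this is maximum:
  Matching size 5 = min(|L|, |R|) = min(6, 5), which is an upper bound, so this matching is maximum.

Maximum matching: {(1,8), (2,9), (3,10), (4,7), (6,11)}
Size: 5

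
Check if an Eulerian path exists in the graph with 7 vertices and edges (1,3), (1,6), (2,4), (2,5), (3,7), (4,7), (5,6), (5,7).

Step 1: Find the degree of each vertex:
  deg(1) = 2
  deg(2) = 2
  deg(3) = 2
  deg(4) = 2
  deg(5) = 3
  deg(6) = 2
  deg(7) = 3

Step 2: Count vertices with odd degree:
  Odd-degree vertices: 5, 7 (2 total)

Step 3: Apply Euler's theorem:
  - Eulerian circuit exists iff graph is connected and all vertices have even degree
  - Eulerian path exists iff graph is connected and has 0 or 2 odd-degree vertices

Graph is connected with exactly 2 odd-degree vertices (5, 7).
Eulerian path exists (starting and ending at the odd-degree vertices), but no Eulerian circuit.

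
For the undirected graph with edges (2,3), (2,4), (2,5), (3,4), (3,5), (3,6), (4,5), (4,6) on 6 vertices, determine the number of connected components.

Step 1: Build adjacency list from edges:
  1: (none)
  2: 3, 4, 5
  3: 2, 4, 5, 6
  4: 2, 3, 5, 6
  5: 2, 3, 4
  6: 3, 4

Step 2: Run BFS/DFS from vertex 1:
  Visited: {1}
  Reached 1 of 6 vertices

Step 3: Only 1 of 6 vertices reached. Graph is disconnected.
Connected components: {1}, {2, 3, 4, 5, 6}
Number of connected components: 2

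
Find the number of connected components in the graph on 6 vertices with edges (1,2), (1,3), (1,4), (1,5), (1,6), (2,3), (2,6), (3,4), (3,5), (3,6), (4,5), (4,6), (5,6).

Step 1: Build adjacency list from edges:
  1: 2, 3, 4, 5, 6
  2: 1, 3, 6
  3: 1, 2, 4, 5, 6
  4: 1, 3, 5, 6
  5: 1, 3, 4, 6
  6: 1, 2, 3, 4, 5

Step 2: Run BFS/DFS from vertex 1:
  Visited: {1, 2, 3, 4, 5, 6}
  Reached 6 of 6 vertices

Step 3: All 6 vertices reached from vertex 1, so the graph is connected.
Number of connected components: 1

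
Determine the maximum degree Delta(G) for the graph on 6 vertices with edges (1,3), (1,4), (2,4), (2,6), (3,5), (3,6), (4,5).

Step 1: Count edges incident to each vertex:
  deg(1) = 2 (neighbors: 3, 4)
  deg(2) = 2 (neighbors: 4, 6)
  deg(3) = 3 (neighbors: 1, 5, 6)
  deg(4) = 3 (neighbors: 1, 2, 5)
  deg(5) = 2 (neighbors: 3, 4)
  deg(6) = 2 (neighbors: 2, 3)

Step 2: Find maximum:
  max(2, 2, 3, 3, 2, 2) = 3 (vertex 3)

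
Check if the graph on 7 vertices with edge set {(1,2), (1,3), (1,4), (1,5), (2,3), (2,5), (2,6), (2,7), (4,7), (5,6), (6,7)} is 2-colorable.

Step 1: Attempt 2-coloring using BFS:
  Start at vertex 1, assign color 0
  Color vertex 2 with color 1 (neighbor of 1)
  Color vertex 3 with color 1 (neighbor of 1)
  Color vertex 4 with color 1 (neighbor of 1)
  Color vertex 5 with color 1 (neighbor of 1)

Step 2: Conflict found! Vertices 2 and 3 are adjacent but have the same color.
This means the graph contains an odd cycle.

The graph is NOT bipartite.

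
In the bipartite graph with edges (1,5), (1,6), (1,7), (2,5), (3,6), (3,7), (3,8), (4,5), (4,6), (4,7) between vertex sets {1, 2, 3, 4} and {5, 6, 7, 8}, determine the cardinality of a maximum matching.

Step 1: List the neighbors of each left vertex:
  1: 5, 6, 7
  2: 5
  3: 6, 7, 8
  4: 5, 6, 7

Step 2: Greedily match left vertices, then look for augmenting paths:
  Match 1 -- 6
  Match 2 -- 5
  Match 3 -- 8
  Match 4 -- 7
  No augmenting path remains.

Step 3: Verify this is maximum:
  Matching size 4 = min(|L|, |R|) = min(4, 4), which is an upper bound, so this matching is maximum.

Maximum matching: {(1,6), (2,5), (3,8), (4,7)}
Size: 4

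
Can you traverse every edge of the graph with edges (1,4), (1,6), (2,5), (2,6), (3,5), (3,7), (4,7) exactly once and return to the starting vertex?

Step 1: Find the degree of each vertex:
  deg(1) = 2
  deg(2) = 2
  deg(3) = 2
  deg(4) = 2
  deg(5) = 2
  deg(6) = 2
  deg(7) = 2

Step 2: Count vertices with odd degree:
  All vertices have even degree (0 odd-degree vertices)

Step 3: Apply Euler's theorem:
  - Eulerian circuit exists iff graph is connected and all vertices have even degree
  - Eulerian path exists iff graph is connected and has 0 or 2 odd-degree vertices

Graph is connected with 0 odd-degree vertices.
Both Eulerian circuit and Eulerian path exist.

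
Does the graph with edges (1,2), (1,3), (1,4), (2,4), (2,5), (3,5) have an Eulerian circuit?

Step 1: Find the degree of each vertex:
  deg(1) = 3
  deg(2) = 3
  deg(3) = 2
  deg(4) = 2
  deg(5) = 2

Step 2: Count vertices with odd degree:
  Odd-degree vertices: 1, 2 (2 total)

Step 3: Apply Euler's theorem:
  - Eulerian circuit exists iff graph is connected and all vertices have even degree
  - Eulerian path exists iff graph is connected and has 0 or 2 odd-degree vertices

Graph is connected with exactly 2 odd-degree vertices (1, 2).
Eulerian path exists (starting and ending at the odd-degree vertices), but no Eulerian circuit.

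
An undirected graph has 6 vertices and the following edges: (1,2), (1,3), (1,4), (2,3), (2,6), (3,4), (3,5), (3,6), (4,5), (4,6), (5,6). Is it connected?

Step 1: Build adjacency list from edges:
  1: 2, 3, 4
  2: 1, 3, 6
  3: 1, 2, 4, 5, 6
  4: 1, 3, 5, 6
  5: 3, 4, 6
  6: 2, 3, 4, 5

Step 2: Run BFS/DFS from vertex 1:
  Visited: {1, 2, 3, 4, 6, 5}
  Reached 6 of 6 vertices

Step 3: All 6 vertices reached from vertex 1, so the graph is connected.
Answer: Yes, the graph is connected.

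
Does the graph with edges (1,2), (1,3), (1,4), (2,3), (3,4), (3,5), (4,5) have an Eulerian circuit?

Step 1: Find the degree of each vertex:
  deg(1) = 3
  deg(2) = 2
  deg(3) = 4
  deg(4) = 3
  deg(5) = 2

Step 2: Count vertices with odd degree:
  Odd-degree vertices: 1, 4 (2 total)

Step 3: Apply Euler's theorem:
  - Eulerian circuit exists iff graph is connected and all vertices have even degree
  - Eulerian path exists iff graph is connected and has 0 or 2 odd-degree vertices

Graph is connected with exactly 2 odd-degree vertices (1, 4).
Eulerian path exists (starting and ending at the odd-degree vertices), but no Eulerian circuit.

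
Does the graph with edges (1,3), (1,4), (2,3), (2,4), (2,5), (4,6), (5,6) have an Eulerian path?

Step 1: Find the degree of each vertex:
  deg(1) = 2
  deg(2) = 3
  deg(3) = 2
  deg(4) = 3
  deg(5) = 2
  deg(6) = 2

Step 2: Count vertices with odd degree:
  Odd-degree vertices: 2, 4 (2 total)

Step 3: Apply Euler's theorem:
  - Eulerian circuit exists iff graph is connected and all vertices have even degree
  - Eulerian path exists iff graph is connected and has 0 or 2 odd-degree vertices

Graph is connected with exactly 2 odd-degree vertices (2, 4).
Eulerian path exists (starting and ending at the odd-degree vertices), but no Eulerian circuit.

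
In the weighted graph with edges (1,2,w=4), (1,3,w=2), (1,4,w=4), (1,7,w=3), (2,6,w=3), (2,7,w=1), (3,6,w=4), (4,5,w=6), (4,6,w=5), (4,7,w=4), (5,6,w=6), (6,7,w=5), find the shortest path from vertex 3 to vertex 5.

Step 1: Build adjacency list with weights:
  1: 2(w=4), 3(w=2), 4(w=4), 7(w=3)
  2: 1(w=4), 6(w=3), 7(w=1)
  3: 1(w=2), 6(w=4)
  4: 1(w=4), 5(w=6), 6(w=5), 7(w=4)
  5: 4(w=6), 6(w=6)
  6: 2(w=3), 3(w=4), 4(w=5), 5(w=6), 7(w=5)
  7: 1(w=3), 2(w=1), 4(w=4), 6(w=5)

Step 2: Apply Dijkstra's algorithm from vertex 3:
  Visit vertex 3 (distance=0)
    Update dist[1] = 2
    Update dist[6] = 4
  Visit vertex 1 (distance=2)
    Update dist[2] = 6
    Update dist[4] = 6
    Update dist[7] = 5
  Visit vertex 6 (distance=4)
    Update dist[5] = 10
  Visit vertex 7 (distance=5)
  Visit vertex 2 (distance=6)
  Visit vertex 4 (distance=6)
  Visit vertex 5 (distance=10)

Step 3: Shortest path: 3 -> 6 -> 5
Total weight: 4 + 6 = 10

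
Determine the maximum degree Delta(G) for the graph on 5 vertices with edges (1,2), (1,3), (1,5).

Step 1: Count edges incident to each vertex:
  deg(1) = 3 (neighbors: 2, 3, 5)
  deg(2) = 1 (neighbors: 1)
  deg(3) = 1 (neighbors: 1)
  deg(4) = 0 (neighbors: none)
  deg(5) = 1 (neighbors: 1)

Step 2: Find maximum:
  max(3, 1, 1, 0, 1) = 3 (vertex 1)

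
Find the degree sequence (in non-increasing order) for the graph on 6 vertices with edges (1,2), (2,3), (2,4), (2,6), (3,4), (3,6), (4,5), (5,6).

Step 1: Count edges incident to each vertex:
  deg(1) = 1 (neighbors: 2)
  deg(2) = 4 (neighbors: 1, 3, 4, 6)
  deg(3) = 3 (neighbors: 2, 4, 6)
  deg(4) = 3 (neighbors: 2, 3, 5)
  deg(5) = 2 (neighbors: 4, 6)
  deg(6) = 3 (neighbors: 2, 3, 5)

Step 2: Sort degrees in non-increasing order:
  Degrees: [1, 4, 3, 3, 2, 3] -> sorted: [4, 3, 3, 3, 2, 1]

Degree sequence: [4, 3, 3, 3, 2, 1]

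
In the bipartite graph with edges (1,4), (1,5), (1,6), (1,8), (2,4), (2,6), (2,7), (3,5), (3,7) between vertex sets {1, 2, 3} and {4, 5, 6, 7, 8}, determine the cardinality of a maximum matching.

Step 1: List the neighbors of each left vertex:
  1: 4, 5, 6, 8
  2: 4, 6, 7
  3: 5, 7

Step 2: Greedily match left vertices, then look for augmenting paths:
  Match 1 -- 4
  Match 2 -- 6
  Match 3 -- 5
  No augmenting path remains.

Step 3: Verify this is maximum:
  Matching size 3 = min(|L|, |R|) = min(3, 5), which is an upper bound, so this matching is maximum.

Maximum matching: {(1,4), (2,6), (3,5)}
Size: 3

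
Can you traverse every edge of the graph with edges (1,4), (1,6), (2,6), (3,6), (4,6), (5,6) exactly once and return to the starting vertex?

Step 1: Find the degree of each vertex:
  deg(1) = 2
  deg(2) = 1
  deg(3) = 1
  deg(4) = 2
  deg(5) = 1
  deg(6) = 5

Step 2: Count vertices with odd degree:
  Odd-degree vertices: 2, 3, 5, 6 (4 total)

Step 3: Apply Euler's theorem:
  - Eulerian circuit exists iff graph is connected and all vertices have even degree
  - Eulerian path exists iff graph is connected and has 0 or 2 odd-degree vertices

Graph has 4 odd-degree vertices (need 0 or 2).
Neither Eulerian path nor Eulerian circuit exists.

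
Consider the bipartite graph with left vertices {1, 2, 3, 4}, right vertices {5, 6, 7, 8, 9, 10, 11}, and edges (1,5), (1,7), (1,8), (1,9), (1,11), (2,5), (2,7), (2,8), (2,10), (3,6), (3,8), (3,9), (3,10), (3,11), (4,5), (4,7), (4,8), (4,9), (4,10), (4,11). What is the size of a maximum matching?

Step 1: List the neighbors of each left vertex:
  1: 5, 7, 8, 9, 11
  2: 5, 7, 8, 10
  3: 6, 8, 9, 10, 11
  4: 5, 7, 8, 9, 10, 11

Step 2: Greedily match left vertices, then look for augmenting paths:
  Match 1 -- 5
  Match 2 -- 7
  Match 3 -- 6
  Match 4 -- 8
  No augmenting path remains.

Step 3: Verify this is maximum:
  Matching size 4 = min(|L|, |R|) = min(4, 7), which is an upper bound, so this matching is maximum.

Maximum matching: {(1,5), (2,7), (3,6), (4,8)}
Size: 4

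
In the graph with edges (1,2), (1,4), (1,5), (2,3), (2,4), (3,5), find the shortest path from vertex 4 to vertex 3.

Step 1: Build adjacency list:
  1: 2, 4, 5
  2: 1, 3, 4
  3: 2, 5
  4: 1, 2
  5: 1, 3

Step 2: BFS from vertex 4 to find shortest path to 3:
  vertex 1 reached at distance 1
  vertex 2 reached at distance 1
  vertex 5 reached at distance 2
  vertex 3 reached at distance 2

Step 3: Shortest path: 4 -> 2 -> 3
Path length: 2 edges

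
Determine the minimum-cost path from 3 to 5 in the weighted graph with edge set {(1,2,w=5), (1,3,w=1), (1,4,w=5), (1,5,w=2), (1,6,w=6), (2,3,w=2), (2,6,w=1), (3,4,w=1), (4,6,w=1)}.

Step 1: Build adjacency list with weights:
  1: 2(w=5), 3(w=1), 4(w=5), 5(w=2), 6(w=6)
  2: 1(w=5), 3(w=2), 6(w=1)
  3: 1(w=1), 2(w=2), 4(w=1)
  4: 1(w=5), 3(w=1), 6(w=1)
  5: 1(w=2)
  6: 1(w=6), 2(w=1), 4(w=1)

Step 2: Apply Dijkstra's algorithm from vertex 3:
  Visit vertex 3 (distance=0)
    Update dist[1] = 1
    Update dist[2] = 2
    Update dist[4] = 1
  Visit vertex 1 (distance=1)
    Update dist[5] = 3
    Update dist[6] = 7
  Visit vertex 4 (distance=1)
    Update dist[6] = 2
  Visit vertex 2 (distance=2)
  Visit vertex 6 (distance=2)
  Visit vertex 5 (distance=3)

Step 3: Shortest path: 3 -> 1 -> 5
Total weight: 1 + 2 = 3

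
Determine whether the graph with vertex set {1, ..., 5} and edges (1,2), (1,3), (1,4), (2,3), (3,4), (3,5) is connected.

Step 1: Build adjacency list from edges:
  1: 2, 3, 4
  2: 1, 3
  3: 1, 2, 4, 5
  4: 1, 3
  5: 3

Step 2: Run BFS/DFS from vertex 1:
  Visited: {1, 2, 3, 4, 5}
  Reached 5 of 5 vertices

Step 3: All 5 vertices reached from vertex 1, so the graph is connected.
Answer: Yes, the graph is connected.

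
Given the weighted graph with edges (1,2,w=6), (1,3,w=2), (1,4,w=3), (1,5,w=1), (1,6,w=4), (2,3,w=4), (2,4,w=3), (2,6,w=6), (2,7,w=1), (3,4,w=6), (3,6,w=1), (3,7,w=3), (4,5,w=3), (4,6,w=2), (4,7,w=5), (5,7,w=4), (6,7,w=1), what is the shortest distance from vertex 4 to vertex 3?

Step 1: Build adjacency list with weights:
  1: 2(w=6), 3(w=2), 4(w=3), 5(w=1), 6(w=4)
  2: 1(w=6), 3(w=4), 4(w=3), 6(w=6), 7(w=1)
  3: 1(w=2), 2(w=4), 4(w=6), 6(w=1), 7(w=3)
  4: 1(w=3), 2(w=3), 3(w=6), 5(w=3), 6(w=2), 7(w=5)
  5: 1(w=1), 4(w=3), 7(w=4)
  6: 1(w=4), 2(w=6), 3(w=1), 4(w=2), 7(w=1)
  7: 2(w=1), 3(w=3), 4(w=5), 5(w=4), 6(w=1)

Step 2: Apply Dijkstra's algorithm from vertex 4:
  Visit vertex 4 (distance=0)
    Update dist[1] = 3
    Update dist[2] = 3
    Update dist[3] = 6
    Update dist[5] = 3
    Update dist[6] = 2
    Update dist[7] = 5
  Visit vertex 6 (distance=2)
    Update dist[3] = 3
    Update dist[7] = 3
  Visit vertex 1 (distance=3)
  Visit vertex 2 (distance=3)
  Visit vertex 3 (distance=3)

Step 3: Shortest path: 4 -> 6 -> 3
Total weight: 2 + 1 = 3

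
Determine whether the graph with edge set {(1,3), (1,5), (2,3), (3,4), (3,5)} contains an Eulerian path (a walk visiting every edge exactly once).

Step 1: Find the degree of each vertex:
  deg(1) = 2
  deg(2) = 1
  deg(3) = 4
  deg(4) = 1
  deg(5) = 2

Step 2: Count vertices with odd degree:
  Odd-degree vertices: 2, 4 (2 total)

Step 3: Apply Euler's theorem:
  - Eulerian circuit exists iff graph is connected and all vertices have even degree
  - Eulerian path exists iff graph is connected and has 0 or 2 odd-degree vertices

Graph is connected with exactly 2 odd-degree vertices (2, 4).
Eulerian path exists (starting and ending at the odd-degree vertices), but no Eulerian circuit.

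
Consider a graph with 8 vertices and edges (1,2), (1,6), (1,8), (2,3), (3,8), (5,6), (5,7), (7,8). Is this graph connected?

Step 1: Build adjacency list from edges:
  1: 2, 6, 8
  2: 1, 3
  3: 2, 8
  4: (none)
  5: 6, 7
  6: 1, 5
  7: 5, 8
  8: 1, 3, 7

Step 2: Run BFS/DFS from vertex 1:
  Visited: {1, 2, 6, 8, 3, 5, 7}
  Reached 7 of 8 vertices

Step 3: Only 7 of 8 vertices reached. Graph is disconnected.
Connected components: {1, 2, 3, 5, 6, 7, 8}, {4}
Answer: No, the graph is not connected (2 components).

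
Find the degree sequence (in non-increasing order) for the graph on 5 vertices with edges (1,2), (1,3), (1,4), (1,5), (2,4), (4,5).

Step 1: Count edges incident to each vertex:
  deg(1) = 4 (neighbors: 2, 3, 4, 5)
  deg(2) = 2 (neighbors: 1, 4)
  deg(3) = 1 (neighbors: 1)
  deg(4) = 3 (neighbors: 1, 2, 5)
  deg(5) = 2 (neighbors: 1, 4)

Step 2: Sort degrees in non-increasing order:
  Degrees: [4, 2, 1, 3, 2] -> sorted: [4, 3, 2, 2, 1]

Degree sequence: [4, 3, 2, 2, 1]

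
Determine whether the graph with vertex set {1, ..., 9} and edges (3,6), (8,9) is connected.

Step 1: Build adjacency list from edges:
  1: (none)
  2: (none)
  3: 6
  4: (none)
  5: (none)
  6: 3
  7: (none)
  8: 9
  9: 8

Step 2: Run BFS/DFS from vertex 1:
  Visited: {1}
  Reached 1 of 9 vertices

Step 3: Only 1 of 9 vertices reached. Graph is disconnected.
Connected components: {1}, {2}, {3, 6}, {4}, {5}, {7}, {8, 9}
Answer: No, the graph is not connected (7 components).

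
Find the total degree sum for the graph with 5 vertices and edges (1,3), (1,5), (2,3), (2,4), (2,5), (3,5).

Step 1: Count edges incident to each vertex:
  deg(1) = 2 (neighbors: 3, 5)
  deg(2) = 3 (neighbors: 3, 4, 5)
  deg(3) = 3 (neighbors: 1, 2, 5)
  deg(4) = 1 (neighbors: 2)
  deg(5) = 3 (neighbors: 1, 2, 3)

Step 2: Sum all degrees:
  2 + 3 + 3 + 1 + 3 = 12

Verification: sum of degrees = 2 * |E| = 2 * 6 = 12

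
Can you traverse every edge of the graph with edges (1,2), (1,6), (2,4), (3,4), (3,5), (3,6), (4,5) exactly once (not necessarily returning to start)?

Step 1: Find the degree of each vertex:
  deg(1) = 2
  deg(2) = 2
  deg(3) = 3
  deg(4) = 3
  deg(5) = 2
  deg(6) = 2

Step 2: Count vertices with odd degree:
  Odd-degree vertices: 3, 4 (2 total)

Step 3: Apply Euler's theorem:
  - Eulerian circuit exists iff graph is connected and all vertices have even degree
  - Eulerian path exists iff graph is connected and has 0 or 2 odd-degree vertices

Graph is connected with exactly 2 odd-degree vertices (3, 4).
Eulerian path exists (starting and ending at the odd-degree vertices), but no Eulerian circuit.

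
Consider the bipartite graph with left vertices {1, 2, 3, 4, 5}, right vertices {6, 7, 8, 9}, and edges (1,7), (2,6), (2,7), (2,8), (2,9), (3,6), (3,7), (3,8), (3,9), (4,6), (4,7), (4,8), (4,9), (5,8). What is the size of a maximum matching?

Step 1: List the neighbors of each left vertex:
  1: 7
  2: 6, 7, 8, 9
  3: 6, 7, 8, 9
  4: 6, 7, 8, 9
  5: 8

Step 2: Greedily match left vertices, then look for augmenting paths:
  Match 1 -- 7
  Match 2 -- 6
  Match 3 -- 8
  Match 4 -- 9
  No augmenting path remains.

Step 3: Verify this is maximum:
  Matching size 4 = min(|L|, |R|) = min(5, 4), which is an upper bound, so this matching is maximum.

Maximum matching: {(1,7), (2,6), (3,8), (4,9)}
Size: 4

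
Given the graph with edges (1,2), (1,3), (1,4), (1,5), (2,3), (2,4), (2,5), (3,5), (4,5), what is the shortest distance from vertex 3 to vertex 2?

Step 1: Build adjacency list:
  1: 2, 3, 4, 5
  2: 1, 3, 4, 5
  3: 1, 2, 5
  4: 1, 2, 5
  5: 1, 2, 3, 4

Step 2: BFS from vertex 3 to find shortest path to 2:
  vertex 1 reached at distance 1
  vertex 2 reached at distance 1

Step 3: Shortest path: 3 -> 2
Path length: 1 edge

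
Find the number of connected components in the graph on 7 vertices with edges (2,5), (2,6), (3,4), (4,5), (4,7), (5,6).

Step 1: Build adjacency list from edges:
  1: (none)
  2: 5, 6
  3: 4
  4: 3, 5, 7
  5: 2, 4, 6
  6: 2, 5
  7: 4

Step 2: Run BFS/DFS from vertex 1:
  Visited: {1}
  Reached 1 of 7 vertices

Step 3: Only 1 of 7 vertices reached. Graph is disconnected.
Connected components: {1}, {2, 3, 4, 5, 6, 7}
Number of connected components: 2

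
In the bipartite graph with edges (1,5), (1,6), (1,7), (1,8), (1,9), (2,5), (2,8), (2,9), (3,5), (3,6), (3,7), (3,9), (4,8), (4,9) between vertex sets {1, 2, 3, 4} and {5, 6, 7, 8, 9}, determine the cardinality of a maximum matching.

Step 1: List the neighbors of each left vertex:
  1: 5, 6, 7, 8, 9
  2: 5, 8, 9
  3: 5, 6, 7, 9
  4: 8, 9

Step 2: Greedily match left vertices, then look for augmenting paths:
  Match 1 -- 5
  Match 2 -- 8
  Match 3 -- 6
  Match 4 -- 9
  No augmenting path remains.

Step 3: Verify this is maximum:
  Matching size 4 = min(|L|, |R|) = min(4, 5), which is an upper bound, so this matching is maximum.

Maximum matching: {(1,5), (2,8), (3,6), (4,9)}
Size: 4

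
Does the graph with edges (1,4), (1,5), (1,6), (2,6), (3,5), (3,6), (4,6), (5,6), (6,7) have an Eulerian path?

Step 1: Find the degree of each vertex:
  deg(1) = 3
  deg(2) = 1
  deg(3) = 2
  deg(4) = 2
  deg(5) = 3
  deg(6) = 6
  deg(7) = 1

Step 2: Count vertices with odd degree:
  Odd-degree vertices: 1, 2, 5, 7 (4 total)

Step 3: Apply Euler's theorem:
  - Eulerian circuit exists iff graph is connected and all vertices have even degree
  - Eulerian path exists iff graph is connected and has 0 or 2 odd-degree vertices

Graph has 4 odd-degree vertices (need 0 or 2).
Neither Eulerian path nor Eulerian circuit exists.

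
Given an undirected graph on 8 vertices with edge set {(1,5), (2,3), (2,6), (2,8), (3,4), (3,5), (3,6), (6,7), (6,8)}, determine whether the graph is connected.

Step 1: Build adjacency list from edges:
  1: 5
  2: 3, 6, 8
  3: 2, 4, 5, 6
  4: 3
  5: 1, 3
  6: 2, 3, 7, 8
  7: 6
  8: 2, 6

Step 2: Run BFS/DFS from vertex 1:
  Visited: {1, 5, 3, 2, 4, 6, 8, 7}
  Reached 8 of 8 vertices

Step 3: All 8 vertices reached from vertex 1, so the graph is connected.
Answer: Yes, the graph is connected.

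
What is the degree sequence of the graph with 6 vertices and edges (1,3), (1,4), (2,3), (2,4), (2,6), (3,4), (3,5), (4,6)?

Step 1: Count edges incident to each vertex:
  deg(1) = 2 (neighbors: 3, 4)
  deg(2) = 3 (neighbors: 3, 4, 6)
  deg(3) = 4 (neighbors: 1, 2, 4, 5)
  deg(4) = 4 (neighbors: 1, 2, 3, 6)
  deg(5) = 1 (neighbors: 3)
  deg(6) = 2 (neighbors: 2, 4)

Step 2: Sort degrees in non-increasing order:
  Degrees: [2, 3, 4, 4, 1, 2] -> sorted: [4, 4, 3, 2, 2, 1]

Degree sequence: [4, 4, 3, 2, 2, 1]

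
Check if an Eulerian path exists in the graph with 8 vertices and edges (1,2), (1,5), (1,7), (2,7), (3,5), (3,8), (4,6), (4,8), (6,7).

Step 1: Find the degree of each vertex:
  deg(1) = 3
  deg(2) = 2
  deg(3) = 2
  deg(4) = 2
  deg(5) = 2
  deg(6) = 2
  deg(7) = 3
  deg(8) = 2

Step 2: Count vertices with odd degree:
  Odd-degree vertices: 1, 7 (2 total)

Step 3: Apply Euler's theorem:
  - Eulerian circuit exists iff graph is connected and all vertices have even degree
  - Eulerian path exists iff graph is connected and has 0 or 2 odd-degree vertices

Graph is connected with exactly 2 odd-degree vertices (1, 7).
Eulerian path exists (starting and ending at the odd-degree vertices), but no Eulerian circuit.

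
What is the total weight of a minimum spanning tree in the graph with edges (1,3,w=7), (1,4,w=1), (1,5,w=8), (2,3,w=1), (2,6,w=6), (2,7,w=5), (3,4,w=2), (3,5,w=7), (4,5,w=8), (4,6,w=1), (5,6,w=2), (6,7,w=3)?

Apply Kruskal's algorithm (sort edges by weight, add if no cycle):

Sorted edges by weight:
  (1,4) w=1
  (2,3) w=1
  (4,6) w=1
  (3,4) w=2
  (5,6) w=2
  (6,7) w=3
  (2,7) w=5
  (2,6) w=6
  (1,3) w=7
  (3,5) w=7
  (1,5) w=8
  (4,5) w=8

Add edge (1,4) w=1 -- no cycle. Running total: 1
Add edge (2,3) w=1 -- no cycle. Running total: 2
Add edge (4,6) w=1 -- no cycle. Running total: 3
Add edge (3,4) w=2 -- no cycle. Running total: 5
Add edge (5,6) w=2 -- no cycle. Running total: 7
Add edge (6,7) w=3 -- no cycle. Running total: 10

MST edges: (1,4,w=1), (2,3,w=1), (4,6,w=1), (3,4,w=2), (5,6,w=2), (6,7,w=3)
Total MST weight: 1 + 1 + 1 + 2 + 2 + 3 = 10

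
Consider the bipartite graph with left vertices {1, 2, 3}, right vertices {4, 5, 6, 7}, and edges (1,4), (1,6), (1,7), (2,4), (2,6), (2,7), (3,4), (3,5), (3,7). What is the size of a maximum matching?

Step 1: List the neighbors of each left vertex:
  1: 4, 6, 7
  2: 4, 6, 7
  3: 4, 5, 7

Step 2: Greedily match left vertices, then look for augmenting paths:
  Match 1 -- 4
  Match 2 -- 6
  Match 3 -- 5
  No augmenting path remains.

Step 3: Verify this is maximum:
  Matching size 3 = min(|L|, |R|) = min(3, 4), which is an upper bound, so this matching is maximum.

Maximum matching: {(1,4), (2,6), (3,5)}
Size: 3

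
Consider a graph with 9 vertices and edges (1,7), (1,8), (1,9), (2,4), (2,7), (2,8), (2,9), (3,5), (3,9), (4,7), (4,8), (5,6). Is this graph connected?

Step 1: Build adjacency list from edges:
  1: 7, 8, 9
  2: 4, 7, 8, 9
  3: 5, 9
  4: 2, 7, 8
  5: 3, 6
  6: 5
  7: 1, 2, 4
  8: 1, 2, 4
  9: 1, 2, 3

Step 2: Run BFS/DFS from vertex 1:
  Visited: {1, 7, 8, 9, 2, 4, 3, 5, 6}
  Reached 9 of 9 vertices

Step 3: All 9 vertices reached from vertex 1, so the graph is connected.
Answer: Yes, the graph is connected.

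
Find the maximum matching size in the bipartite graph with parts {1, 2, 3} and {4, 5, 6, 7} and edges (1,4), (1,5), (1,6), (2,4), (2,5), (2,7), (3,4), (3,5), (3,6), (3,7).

Step 1: List the neighbors of each left vertex:
  1: 4, 5, 6
  2: 4, 5, 7
  3: 4, 5, 6, 7

Step 2: Greedily match left vertices, then look for augmenting paths:
  Match 1 -- 4
  Match 2 -- 5
  Match 3 -- 6
  No augmenting path remains.

Step 3: Verify this is maximum:
  Matching size 3 = min(|L|, |R|) = min(3, 4), which is an upper bound, so this matching is maximum.

Maximum matching: {(1,4), (2,5), (3,6)}
Size: 3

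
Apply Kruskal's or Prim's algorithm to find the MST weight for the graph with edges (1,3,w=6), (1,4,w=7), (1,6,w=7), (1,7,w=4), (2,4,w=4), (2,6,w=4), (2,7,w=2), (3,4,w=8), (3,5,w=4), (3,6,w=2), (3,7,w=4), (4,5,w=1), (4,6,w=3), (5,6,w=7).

Apply Kruskal's algorithm (sort edges by weight, add if no cycle):

Sorted edges by weight:
  (4,5) w=1
  (2,7) w=2
  (3,6) w=2
  (4,6) w=3
  (1,7) w=4
  (2,4) w=4
  (2,6) w=4
  (3,5) w=4
  (3,7) w=4
  (1,3) w=6
  (1,4) w=7
  (1,6) w=7
  (5,6) w=7
  (3,4) w=8

Add edge (4,5) w=1 -- no cycle. Running total: 1
Add edge (2,7) w=2 -- no cycle. Running total: 3
Add edge (3,6) w=2 -- no cycle. Running total: 5
Add edge (4,6) w=3 -- no cycle. Running total: 8
Add edge (1,7) w=4 -- no cycle. Running total: 12
Add edge (2,4) w=4 -- no cycle. Running total: 16

MST edges: (4,5,w=1), (2,7,w=2), (3,6,w=2), (4,6,w=3), (1,7,w=4), (2,4,w=4)
Total MST weight: 1 + 2 + 2 + 3 + 4 + 4 = 16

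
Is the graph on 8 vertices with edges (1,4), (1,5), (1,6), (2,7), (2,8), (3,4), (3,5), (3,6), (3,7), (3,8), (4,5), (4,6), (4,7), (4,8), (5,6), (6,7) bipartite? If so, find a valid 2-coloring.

Step 1: Attempt 2-coloring using BFS:
  Start at vertex 1, assign color 0
  Color vertex 4 with color 1 (neighbor of 1)
  Color vertex 5 with color 1 (neighbor of 1)
  Color vertex 6 with color 1 (neighbor of 1)
  Color vertex 3 with color 0 (neighbor of 4)

Step 2: Conflict found! Vertices 4 and 5 are adjacent but have the same color.
This means the graph contains an odd cycle.

The graph is NOT bipartite.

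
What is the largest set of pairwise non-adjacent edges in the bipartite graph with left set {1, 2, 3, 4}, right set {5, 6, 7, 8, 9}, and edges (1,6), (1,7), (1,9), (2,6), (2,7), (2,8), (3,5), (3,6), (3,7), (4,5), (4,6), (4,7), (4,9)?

Step 1: List the neighbors of each left vertex:
  1: 6, 7, 9
  2: 6, 7, 8
  3: 5, 6, 7
  4: 5, 6, 7, 9

Step 2: Greedily match left vertices, then look for augmenting paths:
  Match 1 -- 6
  Match 2 -- 7
  Match 3 -- 5
  Match 4 -- 9
  No augmenting path remains.

Step 3: Verify this is maximum:
  Matching size 4 = min(|L|, |R|) = min(4, 5), which is an upper bound, so this matching is maximum.

Maximum matching: {(1,6), (2,7), (3,5), (4,9)}
Size: 4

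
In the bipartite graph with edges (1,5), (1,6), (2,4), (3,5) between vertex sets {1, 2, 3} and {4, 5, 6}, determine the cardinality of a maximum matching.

Step 1: List the neighbors of each left vertex:
  1: 5, 6
  2: 4
  3: 5

Step 2: Greedily match left vertices, then look for augmenting paths:
  Match 1 -- 6
  Match 2 -- 4
  Match 3 -- 5
  No augmenting path remains.

Step 3: Verify this is maximum:
  Matching size 3 = min(|L|, |R|) = min(3, 3), which is an upper bound, so this matching is maximum.

Maximum matching: {(1,6), (2,4), (3,5)}
Size: 3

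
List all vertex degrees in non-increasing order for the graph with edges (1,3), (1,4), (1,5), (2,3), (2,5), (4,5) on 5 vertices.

Step 1: Count edges incident to each vertex:
  deg(1) = 3 (neighbors: 3, 4, 5)
  deg(2) = 2 (neighbors: 3, 5)
  deg(3) = 2 (neighbors: 1, 2)
  deg(4) = 2 (neighbors: 1, 5)
  deg(5) = 3 (neighbors: 1, 2, 4)

Step 2: Sort degrees in non-increasing order:
  Degrees: [3, 2, 2, 2, 3] -> sorted: [3, 3, 2, 2, 2]

Degree sequence: [3, 3, 2, 2, 2]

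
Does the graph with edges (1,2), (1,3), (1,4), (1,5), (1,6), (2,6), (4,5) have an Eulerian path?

Step 1: Find the degree of each vertex:
  deg(1) = 5
  deg(2) = 2
  deg(3) = 1
  deg(4) = 2
  deg(5) = 2
  deg(6) = 2

Step 2: Count vertices with odd degree:
  Odd-degree vertices: 1, 3 (2 total)

Step 3: Apply Euler's theorem:
  - Eulerian circuit exists iff graph is connected and all vertices have even degree
  - Eulerian path exists iff graph is connected and has 0 or 2 odd-degree vertices

Graph is connected with exactly 2 odd-degree vertices (1, 3).
Eulerian path exists (starting and ending at the odd-degree vertices), but no Eulerian circuit.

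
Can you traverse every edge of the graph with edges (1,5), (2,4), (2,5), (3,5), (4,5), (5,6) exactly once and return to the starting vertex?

Step 1: Find the degree of each vertex:
  deg(1) = 1
  deg(2) = 2
  deg(3) = 1
  deg(4) = 2
  deg(5) = 5
  deg(6) = 1

Step 2: Count vertices with odd degree:
  Odd-degree vertices: 1, 3, 5, 6 (4 total)

Step 3: Apply Euler's theorem:
  - Eulerian circuit exists iff graph is connected and all vertices have even degree
  - Eulerian path exists iff graph is connected and has 0 or 2 odd-degree vertices

Graph has 4 odd-degree vertices (need 0 or 2).
Neither Eulerian path nor Eulerian circuit exists.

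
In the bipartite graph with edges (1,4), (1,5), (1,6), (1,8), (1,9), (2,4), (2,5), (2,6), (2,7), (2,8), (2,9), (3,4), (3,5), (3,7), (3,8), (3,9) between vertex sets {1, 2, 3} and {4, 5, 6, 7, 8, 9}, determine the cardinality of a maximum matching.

Step 1: List the neighbors of each left vertex:
  1: 4, 5, 6, 8, 9
  2: 4, 5, 6, 7, 8, 9
  3: 4, 5, 7, 8, 9

Step 2: Greedily match left vertices, then look for augmenting paths:
  Match 1 -- 4
  Match 2 -- 5
  Match 3 -- 7
  No augmenting path remains.

Step 3: Verify this is maximum:
  Matching size 3 = min(|L|, |R|) = min(3, 6), which is an upper bound, so this matching is maximum.

Maximum matching: {(1,4), (2,5), (3,7)}
Size: 3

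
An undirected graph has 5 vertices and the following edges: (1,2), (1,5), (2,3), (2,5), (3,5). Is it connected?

Step 1: Build adjacency list from edges:
  1: 2, 5
  2: 1, 3, 5
  3: 2, 5
  4: (none)
  5: 1, 2, 3

Step 2: Run BFS/DFS from vertex 1:
  Visited: {1, 2, 5, 3}
  Reached 4 of 5 vertices

Step 3: Only 4 of 5 vertices reached. Graph is disconnected.
Connected components: {1, 2, 3, 5}, {4}
Answer: No, the graph is not connected (2 components).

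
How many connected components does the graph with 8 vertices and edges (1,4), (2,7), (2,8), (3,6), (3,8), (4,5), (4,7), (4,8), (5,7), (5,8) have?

Step 1: Build adjacency list from edges:
  1: 4
  2: 7, 8
  3: 6, 8
  4: 1, 5, 7, 8
  5: 4, 7, 8
  6: 3
  7: 2, 4, 5
  8: 2, 3, 4, 5

Step 2: Run BFS/DFS from vertex 1:
  Visited: {1, 4, 5, 7, 8, 2, 3, 6}
  Reached 8 of 8 vertices

Step 3: All 8 vertices reached from vertex 1, so the graph is connected.
Number of connected components: 1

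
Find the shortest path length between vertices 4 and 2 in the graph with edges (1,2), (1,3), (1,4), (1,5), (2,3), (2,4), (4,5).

Step 1: Build adjacency list:
  1: 2, 3, 4, 5
  2: 1, 3, 4
  3: 1, 2
  4: 1, 2, 5
  5: 1, 4

Step 2: BFS from vertex 4 to find shortest path to 2:
  vertex 1 reached at distance 1
  vertex 2 reached at distance 1

Step 3: Shortest path: 4 -> 2
Path length: 1 edge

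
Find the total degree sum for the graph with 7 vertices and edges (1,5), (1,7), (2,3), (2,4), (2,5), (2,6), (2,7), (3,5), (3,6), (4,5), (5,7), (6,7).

Step 1: Count edges incident to each vertex:
  deg(1) = 2 (neighbors: 5, 7)
  deg(2) = 5 (neighbors: 3, 4, 5, 6, 7)
  deg(3) = 3 (neighbors: 2, 5, 6)
  deg(4) = 2 (neighbors: 2, 5)
  deg(5) = 5 (neighbors: 1, 2, 3, 4, 7)
  deg(6) = 3 (neighbors: 2, 3, 7)
  deg(7) = 4 (neighbors: 1, 2, 5, 6)

Step 2: Sum all degrees:
  2 + 5 + 3 + 2 + 5 + 3 + 4 = 24

Verification: sum of degrees = 2 * |E| = 2 * 12 = 24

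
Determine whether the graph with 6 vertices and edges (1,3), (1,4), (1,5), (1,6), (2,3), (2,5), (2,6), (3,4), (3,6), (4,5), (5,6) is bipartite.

Step 1: Attempt 2-coloring using BFS:
  Start at vertex 1, assign color 0
  Color vertex 3 with color 1 (neighbor of 1)
  Color vertex 4 with color 1 (neighbor of 1)
  Color vertex 5 with color 1 (neighbor of 1)
  Color vertex 6 with color 1 (neighbor of 1)
  Color vertex 2 with color 0 (neighbor of 3)

Step 2: Conflict found! Vertices 3 and 4 are adjacent but have the same color.
This means the graph contains an odd cycle.

The graph is NOT bipartite.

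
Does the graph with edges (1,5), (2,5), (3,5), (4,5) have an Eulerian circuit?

Step 1: Find the degree of each vertex:
  deg(1) = 1
  deg(2) = 1
  deg(3) = 1
  deg(4) = 1
  deg(5) = 4

Step 2: Count vertices with odd degree:
  Odd-degree vertices: 1, 2, 3, 4 (4 total)

Step 3: Apply Euler's theorem:
  - Eulerian circuit exists iff graph is connected and all vertices have even degree
  - Eulerian path exists iff graph is connected and has 0 or 2 odd-degree vertices

Graph has 4 odd-degree vertices (need 0 or 2).
Neither Eulerian path nor Eulerian circuit exists.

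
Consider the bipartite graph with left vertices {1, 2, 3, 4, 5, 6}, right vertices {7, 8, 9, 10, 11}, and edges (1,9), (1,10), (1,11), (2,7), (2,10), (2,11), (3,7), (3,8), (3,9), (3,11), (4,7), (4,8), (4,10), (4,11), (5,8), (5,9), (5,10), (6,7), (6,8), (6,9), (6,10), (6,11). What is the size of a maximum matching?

Step 1: List the neighbors of each left vertex:
  1: 9, 10, 11
  2: 7, 10, 11
  3: 7, 8, 9, 11
  4: 7, 8, 10, 11
  5: 8, 9, 10
  6: 7, 8, 9, 10, 11

Step 2: Greedily match left vertices, then look for augmenting paths:
  Match 1 -- 9
  Match 2 -- 7
  Match 3 -- 8
  Match 4 -- 10
  Match 6 -- 11
  No augmenting path remains.

Step 3: Verify this is maximum:
  Matching size 5 = min(|L|, |R|) = min(6, 5), which is an upper bound, so this matching is maximum.

Maximum matching: {(1,9), (2,7), (3,8), (4,10), (6,11)}
Size: 5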